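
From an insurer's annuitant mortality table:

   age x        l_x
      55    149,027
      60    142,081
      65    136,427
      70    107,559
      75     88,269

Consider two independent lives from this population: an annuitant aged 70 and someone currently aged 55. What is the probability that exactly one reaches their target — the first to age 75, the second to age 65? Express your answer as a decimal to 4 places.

0.2336

p₁ = l_75/l_70 = 88,269/107,559 = 0.820657; p₂ = l_65/l_55 = 136,427/149,027 = 0.915452.
P(exactly one) = p₁(1−p₂) + (1−p₁)p₂ = 0.069385 + 0.164180 = 0.233565.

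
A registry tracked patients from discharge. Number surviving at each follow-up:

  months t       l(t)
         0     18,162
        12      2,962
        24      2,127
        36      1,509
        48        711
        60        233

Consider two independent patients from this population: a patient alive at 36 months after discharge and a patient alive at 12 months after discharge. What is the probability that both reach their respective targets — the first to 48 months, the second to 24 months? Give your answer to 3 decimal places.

p₁ = l(48)/l(36) = 711/1,509 = 0.471173; p₂ = l(24)/l(12) = 2,127/2,962 = 0.718096.
P(both) = p₁ × p₂ = 0.471173 × 0.718096 = 0.338347.

0.338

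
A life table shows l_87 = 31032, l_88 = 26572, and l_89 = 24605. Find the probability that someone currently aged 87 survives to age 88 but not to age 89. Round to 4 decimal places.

0.0634

We want 1|1q87 = (l_88 − l_89)/l_87.
This is the probability of reaching 88 but not 89, conditional on being alive at 87: (l_88 − l_89) / l_87.
= (26572 − 24605) / 31032 = 1967 / 31032 = 0.063386.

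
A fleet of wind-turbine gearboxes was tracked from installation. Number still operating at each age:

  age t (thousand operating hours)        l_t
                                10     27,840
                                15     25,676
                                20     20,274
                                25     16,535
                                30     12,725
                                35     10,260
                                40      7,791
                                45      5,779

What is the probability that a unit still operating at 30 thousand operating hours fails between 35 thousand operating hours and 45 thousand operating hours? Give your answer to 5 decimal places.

0.35214

This is the probability of reaching 35 but not 45, conditional on being operational at 30: (l_35 − l_45) / l_30.
= (10,260 − 5,779) / 12,725 = 4,481 / 12,725 = 0.352141.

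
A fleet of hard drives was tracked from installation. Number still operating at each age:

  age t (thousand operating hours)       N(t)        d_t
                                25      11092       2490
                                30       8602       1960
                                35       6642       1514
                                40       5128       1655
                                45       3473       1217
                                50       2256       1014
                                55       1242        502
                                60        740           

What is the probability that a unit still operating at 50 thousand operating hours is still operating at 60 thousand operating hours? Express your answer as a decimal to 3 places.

The conditional survival probability is N(60)/N(50) = 740/2256 = 0.328014.

0.328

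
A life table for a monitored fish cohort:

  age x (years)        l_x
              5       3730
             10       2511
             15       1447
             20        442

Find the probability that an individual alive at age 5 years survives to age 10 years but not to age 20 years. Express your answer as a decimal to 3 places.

0.555

This is the probability of reaching 10 but not 20, conditional on being alive at 5: (l_10 − l_20) / l_5.
= (2511 − 442) / 3730 = 2069 / 3730 = 0.554692.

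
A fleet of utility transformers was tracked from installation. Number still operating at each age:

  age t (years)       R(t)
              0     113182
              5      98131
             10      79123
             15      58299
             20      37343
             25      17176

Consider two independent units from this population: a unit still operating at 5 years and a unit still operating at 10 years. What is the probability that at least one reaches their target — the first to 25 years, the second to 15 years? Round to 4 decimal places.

0.7829

p₁ = R(25)/R(5) = 17176/98131 = 0.175031; p₂ = R(15)/R(10) = 58299/79123 = 0.736815.
P(at least one) = 1 − (1−p₁)(1−p₂) = 1 − 0.824969 × 0.263185 = 0.782881.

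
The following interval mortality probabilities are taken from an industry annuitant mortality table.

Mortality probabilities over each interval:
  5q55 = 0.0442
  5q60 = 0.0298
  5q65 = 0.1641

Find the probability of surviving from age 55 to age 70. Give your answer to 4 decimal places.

0.7751

Chaining the interval survival probabilities: (1 − 0.0442) × (1 − 0.0298) × (1 − 0.1641).
= 0.9558 × 0.9702 × 0.8359 = 0.775144.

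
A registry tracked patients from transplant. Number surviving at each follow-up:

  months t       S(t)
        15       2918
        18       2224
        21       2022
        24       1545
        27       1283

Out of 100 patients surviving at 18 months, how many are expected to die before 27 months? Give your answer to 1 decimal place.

The relevant probability is 1 − 1283/2224 = 0.423112.
Expected number = 100 × 0.423112 = 42.3.

42.3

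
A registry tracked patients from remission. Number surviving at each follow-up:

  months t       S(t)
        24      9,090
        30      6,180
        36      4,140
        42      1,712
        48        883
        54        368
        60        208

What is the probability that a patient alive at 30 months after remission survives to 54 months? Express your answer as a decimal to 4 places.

The conditional survival probability is S(54)/S(30) = 368/6,180 = 0.059547.

0.0595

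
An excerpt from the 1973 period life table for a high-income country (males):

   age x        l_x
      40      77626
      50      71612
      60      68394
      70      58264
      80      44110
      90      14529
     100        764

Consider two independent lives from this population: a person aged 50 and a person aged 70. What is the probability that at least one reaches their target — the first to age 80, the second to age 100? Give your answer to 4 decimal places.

p₁ = l_80/l_50 = 44110/71612 = 0.615958; p₂ = l_100/l_70 = 764/58264 = 0.013113.
P(at least one) = 1 − (1−p₁)(1−p₂) = 1 − 0.384042 × 0.986887 = 0.620994.

0.6210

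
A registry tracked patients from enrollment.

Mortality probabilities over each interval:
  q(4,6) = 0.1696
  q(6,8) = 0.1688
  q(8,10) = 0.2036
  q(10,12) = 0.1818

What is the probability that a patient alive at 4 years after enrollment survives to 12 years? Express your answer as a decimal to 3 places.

0.450

P(survive 4→12) = (1 − 0.1696) × (1 − 0.1688) × (1 − 0.2036) × (1 − 0.1818).
= 0.8304 × 0.8312 × 0.7964 × 0.8182 = 0.449763.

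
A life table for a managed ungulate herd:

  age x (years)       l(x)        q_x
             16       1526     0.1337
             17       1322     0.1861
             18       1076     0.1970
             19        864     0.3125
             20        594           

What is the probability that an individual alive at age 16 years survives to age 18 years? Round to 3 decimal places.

The conditional survival probability is l(18)/l(16) = 1076/1526 = 0.705111.

0.705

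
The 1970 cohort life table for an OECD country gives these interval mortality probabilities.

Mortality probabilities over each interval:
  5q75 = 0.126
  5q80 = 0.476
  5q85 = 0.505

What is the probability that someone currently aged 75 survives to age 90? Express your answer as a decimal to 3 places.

0.227

Survival from 75 to 90 is the product of surviving each interval: (1 − 0.126) × (1 − 0.476) × (1 − 0.505).
= 0.874 × 0.524 × 0.495 = 0.226698.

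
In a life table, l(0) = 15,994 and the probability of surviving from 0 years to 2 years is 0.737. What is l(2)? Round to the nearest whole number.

l(2) = l(0) × p = 15,994 × 0.737 = 11788.

11788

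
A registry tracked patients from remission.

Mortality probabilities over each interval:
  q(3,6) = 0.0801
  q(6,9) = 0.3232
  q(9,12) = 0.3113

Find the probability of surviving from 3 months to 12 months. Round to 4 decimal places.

P(survive 3→12) = (1 − 0.0801) × (1 − 0.3232) × (1 − 0.3113).
= 0.9199 × 0.6768 × 0.6887 = 0.428777.

0.4288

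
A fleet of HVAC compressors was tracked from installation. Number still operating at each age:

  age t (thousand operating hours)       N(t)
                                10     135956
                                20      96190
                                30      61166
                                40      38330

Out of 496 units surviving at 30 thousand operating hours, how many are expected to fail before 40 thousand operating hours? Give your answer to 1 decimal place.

185.2

The relevant probability is 1 − 38330/61166 = 0.373345.
Expected number = 496 × 0.373345 = 185.2.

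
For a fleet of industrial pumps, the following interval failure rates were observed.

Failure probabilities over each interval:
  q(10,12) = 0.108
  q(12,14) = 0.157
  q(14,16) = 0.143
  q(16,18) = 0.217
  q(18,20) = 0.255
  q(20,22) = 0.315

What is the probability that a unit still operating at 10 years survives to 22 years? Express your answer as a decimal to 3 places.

0.258

P(survive 10→22) = (1 − 0.108) × (1 − 0.157) × (1 − 0.143) × (1 − 0.217) × (1 − 0.255) × (1 − 0.315).
= 0.892 × 0.843 × 0.857 × 0.783 × 0.745 × 0.685 = 0.257503.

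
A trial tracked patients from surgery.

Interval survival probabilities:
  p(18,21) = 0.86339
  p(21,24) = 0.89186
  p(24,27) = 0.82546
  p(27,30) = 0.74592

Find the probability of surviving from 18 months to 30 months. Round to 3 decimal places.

0.474

P(survive 18→30) = 0.86339 × 0.89186 × 0.82546 × 0.74592.
= 0.474124.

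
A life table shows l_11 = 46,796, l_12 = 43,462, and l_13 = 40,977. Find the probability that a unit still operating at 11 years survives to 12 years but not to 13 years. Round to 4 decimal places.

This is the probability of reaching 12 but not 13, conditional on being operational at 11: (l_12 − l_13) / l_11.
= (43,462 − 40,977) / 46,796 = 2,485 / 46,796 = 0.053103.

0.0531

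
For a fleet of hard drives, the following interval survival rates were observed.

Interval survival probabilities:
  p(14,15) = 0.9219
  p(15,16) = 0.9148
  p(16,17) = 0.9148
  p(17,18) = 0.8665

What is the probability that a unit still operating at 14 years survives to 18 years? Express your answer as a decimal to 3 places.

P(survive 14→18) = 0.9219 × 0.9148 × 0.9148 × 0.8665.
= 0.668505.

0.669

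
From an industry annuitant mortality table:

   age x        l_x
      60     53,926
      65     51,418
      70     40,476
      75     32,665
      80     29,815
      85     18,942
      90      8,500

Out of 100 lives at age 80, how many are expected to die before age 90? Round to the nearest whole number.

The relevant probability is 1 − 8,500/29,815 = 0.714909.
Expected number = 100 × 0.714909 = 71.

71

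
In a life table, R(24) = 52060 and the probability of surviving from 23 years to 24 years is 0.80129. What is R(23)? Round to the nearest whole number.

64970

R(23) = R(24) / p = 52060 / 0.80129 = 64970.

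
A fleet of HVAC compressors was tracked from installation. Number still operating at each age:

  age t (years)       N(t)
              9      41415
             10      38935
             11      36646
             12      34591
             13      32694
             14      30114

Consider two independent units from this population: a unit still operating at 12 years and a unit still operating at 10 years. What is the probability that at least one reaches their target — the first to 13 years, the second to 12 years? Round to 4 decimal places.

p₁ = N(13)/N(12) = 32694/34591 = 0.945159; p₂ = N(12)/N(10) = 34591/38935 = 0.888429.
P(at least one) = 1 − (1−p₁)(1−p₂) = 1 − 0.054841 × 0.111571 = 0.993881.

0.9939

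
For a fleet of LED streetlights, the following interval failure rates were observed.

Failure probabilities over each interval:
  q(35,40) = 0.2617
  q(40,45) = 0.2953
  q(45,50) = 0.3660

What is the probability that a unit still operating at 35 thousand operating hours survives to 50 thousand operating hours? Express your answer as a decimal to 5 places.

0.32986

P(survive 35→50) = (1 − 0.2617) × (1 − 0.2953) × (1 − 0.3660).
= 0.7383 × 0.7047 × 0.6340 = 0.329858.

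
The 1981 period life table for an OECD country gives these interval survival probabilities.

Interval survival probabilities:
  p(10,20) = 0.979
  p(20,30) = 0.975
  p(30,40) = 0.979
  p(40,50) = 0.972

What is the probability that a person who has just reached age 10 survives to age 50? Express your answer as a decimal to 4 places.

0.9083

Survival from 10 to 50 is the product of surviving each interval: 0.979 × 0.975 × 0.979 × 0.972.
= 0.908315.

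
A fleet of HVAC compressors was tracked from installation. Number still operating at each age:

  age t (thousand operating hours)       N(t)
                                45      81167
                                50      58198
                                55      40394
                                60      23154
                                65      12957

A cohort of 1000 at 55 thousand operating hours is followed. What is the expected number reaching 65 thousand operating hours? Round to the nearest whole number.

The relevant probability is 12957/40394 = 0.320765.
Expected number = 1000 × 0.320765 = 321.

321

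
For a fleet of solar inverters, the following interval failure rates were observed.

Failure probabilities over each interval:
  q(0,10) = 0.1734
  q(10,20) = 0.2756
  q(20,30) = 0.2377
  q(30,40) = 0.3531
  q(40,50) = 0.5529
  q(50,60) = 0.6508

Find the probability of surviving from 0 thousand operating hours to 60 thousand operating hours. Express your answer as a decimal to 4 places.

The overall survival probability is (1 − 0.1734) × (1 − 0.2756) × (1 − 0.2377) × (1 − 0.3531) × (1 − 0.5529) × (1 − 0.6508).
= 0.8266 × 0.7244 × 0.7623 × 0.6469 × 0.4471 × 0.3492 = 0.046102.

0.0461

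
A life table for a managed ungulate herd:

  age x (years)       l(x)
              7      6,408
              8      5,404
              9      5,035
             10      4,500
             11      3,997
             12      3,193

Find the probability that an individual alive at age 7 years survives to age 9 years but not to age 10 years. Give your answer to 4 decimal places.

0.0835

This is the probability of reaching 9 but not 10, conditional on being alive at 7: (l(9) − l(10)) / l(7).
= (5,035 − 4,500) / 6,408 = 535 / 6,408 = 0.083489.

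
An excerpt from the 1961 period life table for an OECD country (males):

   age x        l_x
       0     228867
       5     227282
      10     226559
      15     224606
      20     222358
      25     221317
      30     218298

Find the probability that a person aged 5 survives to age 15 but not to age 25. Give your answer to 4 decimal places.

This is the probability of reaching 15 but not 25, conditional on being alive at 5: (l_15 − l_25) / l_5.
= (224606 − 221317) / 227282 = 3289 / 227282 = 0.014471.

0.0145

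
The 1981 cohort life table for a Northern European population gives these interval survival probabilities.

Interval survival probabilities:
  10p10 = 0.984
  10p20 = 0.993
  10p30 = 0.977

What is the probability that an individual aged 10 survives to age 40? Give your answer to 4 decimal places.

30p10 = 0.984 × 0.993 × 0.977.
= 0.954638.

0.9546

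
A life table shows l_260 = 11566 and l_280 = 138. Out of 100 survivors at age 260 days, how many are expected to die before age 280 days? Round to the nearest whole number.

99

The relevant probability is 1 − 138/11566 = 0.988068.
Expected number = 100 × 0.988068 = 99.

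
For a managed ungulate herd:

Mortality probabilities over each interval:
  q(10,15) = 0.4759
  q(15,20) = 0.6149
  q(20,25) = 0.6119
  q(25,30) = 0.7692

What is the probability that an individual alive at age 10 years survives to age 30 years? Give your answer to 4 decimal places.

Survival from 10 to 30 is the product of surviving each interval: (1 − 0.4759) × (1 − 0.6149) × (1 − 0.6119) × (1 − 0.7692).
= 0.5241 × 0.3851 × 0.3881 × 0.2308 = 0.018079.

0.0181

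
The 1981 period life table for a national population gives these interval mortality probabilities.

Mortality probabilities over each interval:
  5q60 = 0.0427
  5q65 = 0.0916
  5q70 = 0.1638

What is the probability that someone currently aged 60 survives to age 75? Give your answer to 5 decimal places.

0.72717

15p60 = (1 − 0.0427) × (1 − 0.0916) × (1 − 0.1638).
= 0.9573 × 0.9084 × 0.8362 = 0.727169.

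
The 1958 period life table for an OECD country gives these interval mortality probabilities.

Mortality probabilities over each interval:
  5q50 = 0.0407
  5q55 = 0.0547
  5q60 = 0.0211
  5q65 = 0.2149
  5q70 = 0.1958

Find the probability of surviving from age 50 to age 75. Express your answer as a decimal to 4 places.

0.5605

Chaining the interval survival probabilities: (1 − 0.0407) × (1 − 0.0547) × (1 − 0.0211) × (1 − 0.2149) × (1 − 0.1958).
= 0.9593 × 0.9453 × 0.9789 × 0.7851 × 0.8042 = 0.560469.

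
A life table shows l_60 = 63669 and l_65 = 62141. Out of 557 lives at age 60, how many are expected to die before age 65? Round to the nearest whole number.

13

The relevant probability is 1 − 62141/63669 = 0.023999.
Expected number = 557 × 0.023999 = 13.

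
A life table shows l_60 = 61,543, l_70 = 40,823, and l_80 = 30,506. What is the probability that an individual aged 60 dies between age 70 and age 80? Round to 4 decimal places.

We want 10|10q60 = (l_70 − l_80)/l_60.
This is the probability of reaching 70 but not 80, conditional on being alive at 60: (l_70 − l_80) / l_60.
= (40,823 − 30,506) / 61,543 = 10,317 / 61,543 = 0.167639.

0.1676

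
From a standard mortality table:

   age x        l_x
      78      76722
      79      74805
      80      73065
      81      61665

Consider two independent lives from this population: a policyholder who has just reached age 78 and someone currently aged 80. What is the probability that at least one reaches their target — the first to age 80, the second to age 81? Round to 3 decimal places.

p₁ = l_80/l_78 = 73065/76722 = 0.952334; p₂ = l_81/l_80 = 61665/73065 = 0.843975.
P(at least one) = 1 − (1−p₁)(1−p₂) = 1 − 0.047666 × 0.156025 = 0.992563.

0.993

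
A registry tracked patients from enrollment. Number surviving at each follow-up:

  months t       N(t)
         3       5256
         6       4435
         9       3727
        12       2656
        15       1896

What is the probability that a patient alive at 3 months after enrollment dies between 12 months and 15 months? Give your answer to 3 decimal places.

0.145

This is the probability of reaching 12 but not 15, conditional on being alive at 3: (N(12) − N(15)) / N(3).
= (2656 − 1896) / 5256 = 760 / 5256 = 0.144597.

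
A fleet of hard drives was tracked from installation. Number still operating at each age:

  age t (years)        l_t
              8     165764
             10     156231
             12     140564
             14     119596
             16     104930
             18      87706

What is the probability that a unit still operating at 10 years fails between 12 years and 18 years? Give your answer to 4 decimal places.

0.3383

This is the probability of reaching 12 but not 18, conditional on being operational at 10: (l_12 − l_18) / l_10.
= (140564 − 87706) / 156231 = 52858 / 156231 = 0.338332.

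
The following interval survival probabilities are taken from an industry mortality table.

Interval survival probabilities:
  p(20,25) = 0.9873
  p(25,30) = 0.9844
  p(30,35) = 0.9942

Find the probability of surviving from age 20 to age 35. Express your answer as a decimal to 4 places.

Survival from 20 to 35 is the product of surviving each interval: 0.9873 × 0.9844 × 0.9942.
= 0.966261.

0.9663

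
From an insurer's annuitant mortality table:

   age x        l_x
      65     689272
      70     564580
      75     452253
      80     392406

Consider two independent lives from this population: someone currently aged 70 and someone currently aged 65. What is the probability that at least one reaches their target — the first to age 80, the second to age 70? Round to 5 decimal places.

p₁ = l_80/l_70 = 392406/564580 = 0.695041; p₂ = l_70/l_65 = 564580/689272 = 0.819096.
P(at least one) = 1 − (1−p₁)(1−p₂) = 1 − 0.304959 × 0.180904 = 0.944832.

0.94483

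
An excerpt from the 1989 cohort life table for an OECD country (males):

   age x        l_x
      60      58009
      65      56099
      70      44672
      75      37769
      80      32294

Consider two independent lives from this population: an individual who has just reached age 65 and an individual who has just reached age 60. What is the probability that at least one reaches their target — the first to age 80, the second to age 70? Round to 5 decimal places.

0.90244

p₁ = l_80/l_65 = 32294/56099 = 0.575661; p₂ = l_70/l_60 = 44672/58009 = 0.770087.
P(at least one) = 1 − (1−p₁)(1−p₂) = 1 − 0.424339 × 0.229913 = 0.902439.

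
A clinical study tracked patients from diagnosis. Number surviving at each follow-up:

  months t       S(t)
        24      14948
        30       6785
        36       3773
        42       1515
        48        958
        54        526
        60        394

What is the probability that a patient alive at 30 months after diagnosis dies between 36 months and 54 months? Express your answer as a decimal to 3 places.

This is the probability of reaching 36 but not 54, conditional on being alive at 30: (S(36) − S(54)) / S(30).
= (3773 − 526) / 6785 = 3247 / 6785 = 0.478556.

0.479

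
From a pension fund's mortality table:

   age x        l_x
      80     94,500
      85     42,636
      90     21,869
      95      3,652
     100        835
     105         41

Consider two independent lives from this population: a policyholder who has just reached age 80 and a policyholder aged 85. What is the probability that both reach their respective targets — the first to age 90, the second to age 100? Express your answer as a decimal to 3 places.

p₁ = l_90/l_80 = 21,869/94,500 = 0.231418; p₂ = l_100/l_85 = 835/42,636 = 0.019584.
P(both) = p₁ × p₂ = 0.231418 × 0.019584 = 0.004532.

0.005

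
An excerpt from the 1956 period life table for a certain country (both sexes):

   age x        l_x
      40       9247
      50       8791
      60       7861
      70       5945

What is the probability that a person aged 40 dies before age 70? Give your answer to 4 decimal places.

P(die before 70 | alive at 40) = 1 − l_70/l_40 = 1 − 5945/9247 = (3302)/9247 = 0.357089.

0.3571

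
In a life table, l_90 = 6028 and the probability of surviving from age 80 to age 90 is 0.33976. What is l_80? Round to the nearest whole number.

l_80 = l_90 / p = 6028 / 0.33976 = 17742.

17742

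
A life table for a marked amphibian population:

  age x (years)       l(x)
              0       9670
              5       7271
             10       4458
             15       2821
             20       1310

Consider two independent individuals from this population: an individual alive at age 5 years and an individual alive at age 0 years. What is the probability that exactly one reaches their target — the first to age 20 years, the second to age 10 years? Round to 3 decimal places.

0.475

p₁ = l(20)/l(5) = 1310/7271 = 0.180168; p₂ = l(10)/l(0) = 4458/9670 = 0.461013.
P(exactly one) = p₁(1−p₂) + (1−p₁)p₂ = 0.097108 + 0.377953 = 0.475061.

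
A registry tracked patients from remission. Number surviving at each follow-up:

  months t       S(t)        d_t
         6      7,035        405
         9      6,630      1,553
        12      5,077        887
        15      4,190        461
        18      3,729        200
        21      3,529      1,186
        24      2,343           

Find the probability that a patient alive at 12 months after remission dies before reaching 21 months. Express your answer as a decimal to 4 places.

P(die before 21 | alive at 12) = 1 − S(21)/S(12) = 1 − 3,529/5,077 = (1,548)/5,077 = 0.304904.

0.3049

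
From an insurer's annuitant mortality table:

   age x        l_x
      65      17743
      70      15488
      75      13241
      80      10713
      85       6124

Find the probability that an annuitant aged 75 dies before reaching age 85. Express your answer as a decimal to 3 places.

0.537

P(die before 85 | alive at 75) = 1 − l_85/l_75 = 1 − 6124/13241 = (7117)/13241 = 0.537497.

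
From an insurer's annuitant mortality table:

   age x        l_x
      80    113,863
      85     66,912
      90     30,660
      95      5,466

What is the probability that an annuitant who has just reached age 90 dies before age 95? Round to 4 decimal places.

P(die before 95 | alive at 90) = 1 − l_95/l_90 = 1 − 5,466/30,660 = (25,194)/30,660 = 0.821722.

0.8217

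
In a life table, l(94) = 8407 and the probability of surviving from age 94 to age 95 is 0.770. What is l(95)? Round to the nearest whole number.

l(95) = l(94) × p = 8407 × 0.770 = 6473.

6473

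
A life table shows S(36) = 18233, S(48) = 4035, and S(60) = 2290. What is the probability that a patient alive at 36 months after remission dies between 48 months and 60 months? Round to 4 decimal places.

This is the probability of reaching 48 but not 60, conditional on being alive at 36: (S(48) − S(60)) / S(36).
= (4035 − 2290) / 18233 = 1745 / 18233 = 0.095706.

0.0957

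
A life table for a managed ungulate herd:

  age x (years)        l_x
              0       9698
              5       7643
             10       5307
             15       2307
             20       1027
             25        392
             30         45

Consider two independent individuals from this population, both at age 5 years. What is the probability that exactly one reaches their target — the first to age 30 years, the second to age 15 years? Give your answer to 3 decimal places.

p₁ = l_30/l_5 = 45/7643 = 0.005888; p₂ = l_15/l_5 = 2307/7643 = 0.301845.
P(exactly one) = p₁(1−p₂) + (1−p₁)p₂ = 0.004111 + 0.300068 = 0.304178.

0.304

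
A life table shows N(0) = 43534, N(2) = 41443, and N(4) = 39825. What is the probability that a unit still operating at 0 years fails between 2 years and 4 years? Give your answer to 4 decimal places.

0.0372

This is the probability of reaching 2 but not 4, conditional on being operational at 0: (N(2) − N(4)) / N(0).
= (41443 − 39825) / 43534 = 1618 / 43534 = 0.037166.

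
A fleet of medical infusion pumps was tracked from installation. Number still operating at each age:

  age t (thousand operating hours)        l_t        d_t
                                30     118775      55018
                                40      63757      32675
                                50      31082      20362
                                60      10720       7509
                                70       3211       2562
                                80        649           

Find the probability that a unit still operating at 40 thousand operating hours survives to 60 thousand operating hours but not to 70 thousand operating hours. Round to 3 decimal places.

0.118

This is the probability of reaching 60 but not 70, conditional on being operational at 40: (l_60 − l_70) / l_40.
= (10720 − 3211) / 63757 = 7509 / 63757 = 0.117775.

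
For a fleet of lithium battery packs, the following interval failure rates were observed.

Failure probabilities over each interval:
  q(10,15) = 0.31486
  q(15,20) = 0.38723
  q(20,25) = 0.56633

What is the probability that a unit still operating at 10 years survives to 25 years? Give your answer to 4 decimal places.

0.1821

The overall survival probability is (1 − 0.31486) × (1 − 0.38723) × (1 − 0.56633).
= 0.68514 × 0.61277 × 0.43367 = 0.182069.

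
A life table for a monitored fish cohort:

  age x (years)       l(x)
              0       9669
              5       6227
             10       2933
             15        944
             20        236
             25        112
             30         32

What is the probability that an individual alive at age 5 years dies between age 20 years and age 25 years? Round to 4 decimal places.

0.0199

This is the probability of reaching 20 but not 25, conditional on being alive at 5: (l(20) − l(25)) / l(5).
= (236 − 112) / 6227 = 124 / 6227 = 0.019913.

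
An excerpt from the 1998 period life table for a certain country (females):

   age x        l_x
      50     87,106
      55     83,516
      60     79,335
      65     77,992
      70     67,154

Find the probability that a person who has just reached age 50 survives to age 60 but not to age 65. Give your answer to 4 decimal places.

We want 10|5q50 = (l_60 − l_65)/l_50.
This is the probability of reaching 60 but not 65, conditional on being alive at 50: (l_60 − l_65) / l_50.
= (79,335 − 77,992) / 87,106 = 1,343 / 87,106 = 0.015418.

0.0154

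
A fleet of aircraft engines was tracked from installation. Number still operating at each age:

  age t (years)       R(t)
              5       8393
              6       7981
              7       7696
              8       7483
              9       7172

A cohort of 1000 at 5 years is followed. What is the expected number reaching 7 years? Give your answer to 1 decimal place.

917.0

The relevant probability is 7696/8393 = 0.916955.
Expected number = 1000 × 0.916955 = 917.0.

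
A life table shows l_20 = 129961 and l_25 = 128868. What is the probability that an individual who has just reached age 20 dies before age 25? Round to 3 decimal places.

P(die before 25 | alive at 20) = 1 − l_25/l_20 = 1 − 128868/129961 = (1093)/129961 = 0.008410.

0.008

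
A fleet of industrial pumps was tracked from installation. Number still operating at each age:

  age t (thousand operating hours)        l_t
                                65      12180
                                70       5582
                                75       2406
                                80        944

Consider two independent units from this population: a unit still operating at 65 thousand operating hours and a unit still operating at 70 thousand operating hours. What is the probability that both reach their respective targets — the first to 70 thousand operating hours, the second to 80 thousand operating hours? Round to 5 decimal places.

0.07750

p₁ = l_70/l_65 = 5582/12180 = 0.458292; p₂ = l_80/l_70 = 944/5582 = 0.169115.
P(both) = p₁ × p₂ = 0.458292 × 0.169115 = 0.077504.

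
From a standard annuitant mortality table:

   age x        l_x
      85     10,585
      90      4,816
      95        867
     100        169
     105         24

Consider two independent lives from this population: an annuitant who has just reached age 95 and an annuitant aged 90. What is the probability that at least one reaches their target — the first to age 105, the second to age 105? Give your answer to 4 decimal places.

0.0325

p₁ = l_105/l_95 = 24/867 = 0.027682; p₂ = l_105/l_90 = 24/4,816 = 0.004983.
P(at least one) = 1 − (1−p₁)(1−p₂) = 1 − 0.972318 × 0.995017 = 0.032527.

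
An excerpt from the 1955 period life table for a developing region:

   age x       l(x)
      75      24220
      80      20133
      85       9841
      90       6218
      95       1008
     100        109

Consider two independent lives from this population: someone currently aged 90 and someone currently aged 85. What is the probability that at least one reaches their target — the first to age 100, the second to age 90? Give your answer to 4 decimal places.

0.6383

p₁ = l(100)/l(90) = 109/6218 = 0.017530; p₂ = l(90)/l(85) = 6218/9841 = 0.631846.
P(at least one) = 1 − (1−p₁)(1−p₂) = 1 − 0.982470 × 0.368154 = 0.638300.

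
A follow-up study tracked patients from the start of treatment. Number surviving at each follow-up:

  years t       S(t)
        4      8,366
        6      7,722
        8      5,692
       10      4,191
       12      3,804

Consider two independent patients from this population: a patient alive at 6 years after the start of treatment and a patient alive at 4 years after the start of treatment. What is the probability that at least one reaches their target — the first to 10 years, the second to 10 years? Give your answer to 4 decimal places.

p₁ = S(10)/S(6) = 4,191/7,722 = 0.542735; p₂ = S(10)/S(4) = 4,191/8,366 = 0.500956.
P(at least one) = 1 − (1−p₁)(1−p₂) = 1 − 0.457265 × 0.499044 = 0.771805.

0.7718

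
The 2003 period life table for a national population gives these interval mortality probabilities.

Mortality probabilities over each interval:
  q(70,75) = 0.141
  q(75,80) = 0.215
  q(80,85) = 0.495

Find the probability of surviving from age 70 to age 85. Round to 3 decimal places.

0.341

Survival from 70 to 85 is the product of surviving each interval: (1 − 0.141) × (1 − 0.215) × (1 − 0.495).
= 0.859 × 0.785 × 0.505 = 0.340529.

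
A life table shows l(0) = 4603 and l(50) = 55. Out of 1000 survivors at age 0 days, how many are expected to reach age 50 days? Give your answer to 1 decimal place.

11.9

The relevant probability is 55/4603 = 0.011949.
Expected number = 1000 × 0.011949 = 11.9.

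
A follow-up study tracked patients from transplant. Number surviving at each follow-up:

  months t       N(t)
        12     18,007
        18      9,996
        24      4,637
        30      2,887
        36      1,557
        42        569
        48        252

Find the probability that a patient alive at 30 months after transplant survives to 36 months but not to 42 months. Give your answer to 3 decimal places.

This is the probability of reaching 36 but not 42, conditional on being alive at 30: (N(36) − N(42)) / N(30).
= (1,557 − 569) / 2,887 = 988 / 2,887 = 0.342224.

0.342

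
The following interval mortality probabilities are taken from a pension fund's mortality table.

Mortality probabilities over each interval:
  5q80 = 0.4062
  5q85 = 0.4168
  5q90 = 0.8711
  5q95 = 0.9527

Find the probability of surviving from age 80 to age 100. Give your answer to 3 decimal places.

0.002

20p80 = (1 − 0.4062) × (1 − 0.4168) × (1 − 0.8711) × (1 − 0.9527).
= 0.5938 × 0.5832 × 0.1289 × 0.0473 = 0.002111.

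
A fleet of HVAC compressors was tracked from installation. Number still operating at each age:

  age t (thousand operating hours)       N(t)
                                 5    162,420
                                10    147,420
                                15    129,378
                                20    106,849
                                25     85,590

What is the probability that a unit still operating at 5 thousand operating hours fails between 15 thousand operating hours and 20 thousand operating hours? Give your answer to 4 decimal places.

0.1387

This is the probability of reaching 15 but not 20, conditional on being operational at 5: (N(15) − N(20)) / N(5).
= (129,378 − 106,849) / 162,420 = 22,529 / 162,420 = 0.138708.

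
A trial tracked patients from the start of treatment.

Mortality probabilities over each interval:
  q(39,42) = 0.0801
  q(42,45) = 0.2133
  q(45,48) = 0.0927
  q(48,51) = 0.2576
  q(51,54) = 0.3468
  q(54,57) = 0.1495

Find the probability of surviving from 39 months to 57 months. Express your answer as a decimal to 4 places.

Chaining the interval survival probabilities: (1 − 0.0801) × (1 − 0.2133) × (1 − 0.0927) × (1 − 0.2576) × (1 − 0.3468) × (1 − 0.1495).
= 0.9199 × 0.7867 × 0.9073 × 0.7424 × 0.6532 × 0.8505 = 0.270807.

0.2708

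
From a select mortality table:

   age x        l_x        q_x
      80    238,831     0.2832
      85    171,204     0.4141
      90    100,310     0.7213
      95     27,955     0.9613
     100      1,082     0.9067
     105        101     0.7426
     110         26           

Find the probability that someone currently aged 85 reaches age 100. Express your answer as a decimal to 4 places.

0.0063

We want 15p85 = l_100/l_85.
The conditional survival probability is l_100/l_85 = 1,082/171,204 = 0.006320.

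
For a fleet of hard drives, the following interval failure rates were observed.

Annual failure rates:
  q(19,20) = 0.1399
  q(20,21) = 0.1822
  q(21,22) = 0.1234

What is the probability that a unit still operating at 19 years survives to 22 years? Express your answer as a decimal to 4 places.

The overall survival probability is (1 − 0.1399) × (1 − 0.1822) × (1 − 0.1234).
= 0.8601 × 0.8178 × 0.8766 = 0.616591.

0.6166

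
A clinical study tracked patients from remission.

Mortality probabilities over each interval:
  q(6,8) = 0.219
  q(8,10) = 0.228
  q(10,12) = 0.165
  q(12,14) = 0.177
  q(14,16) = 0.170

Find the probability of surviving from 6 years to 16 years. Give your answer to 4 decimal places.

The overall survival probability is (1 − 0.219) × (1 − 0.228) × (1 − 0.165) × (1 − 0.177) × (1 − 0.170).
= 0.781 × 0.772 × 0.835 × 0.823 × 0.830 = 0.343900.

0.3439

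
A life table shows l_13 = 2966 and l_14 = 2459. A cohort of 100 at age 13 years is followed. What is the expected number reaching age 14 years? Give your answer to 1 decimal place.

The relevant probability is 2459/2966 = 0.829063.
Expected number = 100 × 0.829063 = 82.9.

82.9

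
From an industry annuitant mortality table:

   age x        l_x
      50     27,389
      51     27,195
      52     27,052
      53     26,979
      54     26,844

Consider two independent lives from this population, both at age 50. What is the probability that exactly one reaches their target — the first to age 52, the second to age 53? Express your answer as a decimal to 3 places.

0.027

p₁ = l_52/l_50 = 27,052/27,389 = 0.987696; p₂ = l_53/l_50 = 26,979/27,389 = 0.985030.
P(exactly one) = p₁(1−p₂) + (1−p₁)p₂ = 0.014786 + 0.012120 = 0.026906.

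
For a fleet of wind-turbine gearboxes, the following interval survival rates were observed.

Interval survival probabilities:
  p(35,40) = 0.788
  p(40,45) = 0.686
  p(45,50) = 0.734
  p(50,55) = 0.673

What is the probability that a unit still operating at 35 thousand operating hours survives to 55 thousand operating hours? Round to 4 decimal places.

0.2670

The overall survival probability is 0.788 × 0.686 × 0.734 × 0.673.
= 0.267031.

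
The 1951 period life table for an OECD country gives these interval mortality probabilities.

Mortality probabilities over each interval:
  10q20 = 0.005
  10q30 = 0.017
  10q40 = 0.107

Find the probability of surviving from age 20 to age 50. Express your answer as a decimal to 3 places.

Survival from 20 to 50 is the product of surviving each interval: (1 − 0.005) × (1 − 0.017) × (1 − 0.107).
= 0.995 × 0.983 × 0.893 = 0.873430.

0.873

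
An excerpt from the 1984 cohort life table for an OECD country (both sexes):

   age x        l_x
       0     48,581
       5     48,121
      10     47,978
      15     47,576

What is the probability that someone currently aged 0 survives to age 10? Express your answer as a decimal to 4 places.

We want 10p0 = l_10/l_0.
The conditional survival probability is l_10/l_0 = 47,978/48,581 = 0.987588.

0.9876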